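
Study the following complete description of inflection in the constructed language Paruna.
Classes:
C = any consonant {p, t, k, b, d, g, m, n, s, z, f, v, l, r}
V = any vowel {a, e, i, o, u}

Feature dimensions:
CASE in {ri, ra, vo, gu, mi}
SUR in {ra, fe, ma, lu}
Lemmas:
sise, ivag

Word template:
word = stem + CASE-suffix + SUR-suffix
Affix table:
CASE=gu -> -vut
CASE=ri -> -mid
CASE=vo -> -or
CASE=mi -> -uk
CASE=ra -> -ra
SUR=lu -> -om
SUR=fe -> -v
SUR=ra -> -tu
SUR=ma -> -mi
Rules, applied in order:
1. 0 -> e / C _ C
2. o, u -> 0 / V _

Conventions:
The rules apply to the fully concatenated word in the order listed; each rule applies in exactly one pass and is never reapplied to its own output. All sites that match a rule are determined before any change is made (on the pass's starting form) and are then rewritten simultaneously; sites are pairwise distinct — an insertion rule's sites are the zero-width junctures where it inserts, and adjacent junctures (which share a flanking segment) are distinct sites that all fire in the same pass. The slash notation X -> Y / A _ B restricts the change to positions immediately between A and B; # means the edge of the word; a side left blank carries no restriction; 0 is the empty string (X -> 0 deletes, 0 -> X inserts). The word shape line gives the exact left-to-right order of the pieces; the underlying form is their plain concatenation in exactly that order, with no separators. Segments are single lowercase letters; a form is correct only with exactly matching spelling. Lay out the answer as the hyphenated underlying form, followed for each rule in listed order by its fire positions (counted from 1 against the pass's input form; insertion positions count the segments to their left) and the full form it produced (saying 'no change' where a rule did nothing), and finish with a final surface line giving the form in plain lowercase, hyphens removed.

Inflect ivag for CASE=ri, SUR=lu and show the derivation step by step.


underlying: ivag-mid-om
1. 0 -> e / C _ C: inserts after position(s) 4: ivagemidom
2. o, u -> 0 / V _: no change
surface: ivagemidom


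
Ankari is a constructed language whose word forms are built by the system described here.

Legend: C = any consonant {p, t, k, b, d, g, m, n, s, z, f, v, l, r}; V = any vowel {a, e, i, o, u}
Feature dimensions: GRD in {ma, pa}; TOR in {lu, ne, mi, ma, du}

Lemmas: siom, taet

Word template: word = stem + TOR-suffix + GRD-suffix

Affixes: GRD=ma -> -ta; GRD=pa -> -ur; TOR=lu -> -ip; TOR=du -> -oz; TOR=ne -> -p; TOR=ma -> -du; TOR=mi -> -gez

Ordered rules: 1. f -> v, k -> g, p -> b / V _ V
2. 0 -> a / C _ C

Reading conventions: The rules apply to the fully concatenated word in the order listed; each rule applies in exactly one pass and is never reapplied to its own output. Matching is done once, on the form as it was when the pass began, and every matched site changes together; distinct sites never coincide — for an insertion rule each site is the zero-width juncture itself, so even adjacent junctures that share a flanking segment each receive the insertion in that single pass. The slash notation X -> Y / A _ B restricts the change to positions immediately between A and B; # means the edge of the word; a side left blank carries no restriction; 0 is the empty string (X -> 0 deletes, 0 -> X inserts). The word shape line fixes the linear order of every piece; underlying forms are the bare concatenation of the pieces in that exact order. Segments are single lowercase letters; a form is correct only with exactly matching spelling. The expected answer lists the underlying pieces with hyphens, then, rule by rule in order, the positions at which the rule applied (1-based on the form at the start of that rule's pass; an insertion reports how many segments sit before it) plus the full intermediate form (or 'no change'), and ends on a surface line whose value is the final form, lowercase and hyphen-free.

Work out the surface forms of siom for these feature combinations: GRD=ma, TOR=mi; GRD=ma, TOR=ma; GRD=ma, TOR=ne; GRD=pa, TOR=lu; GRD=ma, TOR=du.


cell GRD=ma, TOR=mi:
underlying: siom-gez-ta
1. f -> v, k -> g, p -> b / V _ V: no change
2. 0 -> a / C _ C: inserts after position(s) 4, 7: siomagezata
surface: siomagezata

cell GRD=ma, TOR=ma:
underlying: siom-du-ta
1. f -> v, k -> g, p -> b / V _ V: no change
2. 0 -> a / C _ C: inserts after position(s) 4: siomaduta
surface: siomaduta

cell GRD=ma, TOR=ne:
underlying: siom-p-ta
1. f -> v, k -> g, p -> b / V _ V: no change
2. 0 -> a / C _ C: inserts after position(s) 4, 5: siomapata
surface: siomapata

cell GRD=pa, TOR=lu:
underlying: siom-ip-ur
1. f -> v, k -> g, p -> b / V _ V: fires at position(s) 6: siomibur
2. 0 -> a / C _ C: no change
surface: siomibur

cell GRD=ma, TOR=du:
underlying: siom-oz-ta
1. f -> v, k -> g, p -> b / V _ V: no change
2. 0 -> a / C _ C: inserts after position(s) 6: siomozata
surface: siomozata


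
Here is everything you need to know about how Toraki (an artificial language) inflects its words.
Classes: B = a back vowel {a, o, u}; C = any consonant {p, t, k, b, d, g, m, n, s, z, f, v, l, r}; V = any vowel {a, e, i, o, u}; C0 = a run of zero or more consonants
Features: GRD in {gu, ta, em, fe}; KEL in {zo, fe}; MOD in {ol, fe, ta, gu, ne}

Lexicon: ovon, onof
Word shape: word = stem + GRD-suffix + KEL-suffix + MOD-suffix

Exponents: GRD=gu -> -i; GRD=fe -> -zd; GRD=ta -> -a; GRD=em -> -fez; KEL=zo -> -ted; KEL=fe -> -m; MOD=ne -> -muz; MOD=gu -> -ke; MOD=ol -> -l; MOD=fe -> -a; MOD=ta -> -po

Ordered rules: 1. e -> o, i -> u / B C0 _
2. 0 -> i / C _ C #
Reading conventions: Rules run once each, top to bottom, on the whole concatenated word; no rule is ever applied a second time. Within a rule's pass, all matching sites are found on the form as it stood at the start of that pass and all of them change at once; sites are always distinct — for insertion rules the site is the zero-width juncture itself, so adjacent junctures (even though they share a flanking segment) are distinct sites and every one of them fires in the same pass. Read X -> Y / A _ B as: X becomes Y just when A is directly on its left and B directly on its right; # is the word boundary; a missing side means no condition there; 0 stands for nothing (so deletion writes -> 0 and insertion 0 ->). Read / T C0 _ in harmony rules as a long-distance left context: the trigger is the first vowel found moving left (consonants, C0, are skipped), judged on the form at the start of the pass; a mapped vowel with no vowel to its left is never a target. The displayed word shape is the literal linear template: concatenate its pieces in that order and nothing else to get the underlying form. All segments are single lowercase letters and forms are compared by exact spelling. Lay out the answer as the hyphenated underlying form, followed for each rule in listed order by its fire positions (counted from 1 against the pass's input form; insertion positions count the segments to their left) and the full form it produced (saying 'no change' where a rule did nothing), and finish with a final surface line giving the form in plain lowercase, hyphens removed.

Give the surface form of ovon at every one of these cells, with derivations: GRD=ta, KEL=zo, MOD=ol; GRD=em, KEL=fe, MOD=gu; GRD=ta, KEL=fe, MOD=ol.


cell GRD=ta, KEL=zo, MOD=ol:
underlying: ovon-a-ted-l
1. e -> o, i -> u / B C0 _: fires at position(s) 7: ovonatodl
2. 0 -> i / C _ C #: inserts after position(s) 8: ovonatodil
surface: ovonatodil

cell GRD=em, KEL=fe, MOD=gu:
underlying: ovon-fez-m-ke
1. e -> o, i -> u / B C0 _: fires at position(s) 6: ovonfozmke
2. 0 -> i / C _ C #: no change
surface: ovonfozmke

cell GRD=ta, KEL=fe, MOD=ol:
underlying: ovon-a-m-l
1. e -> o, i -> u / B C0 _: no change
2. 0 -> i / C _ C #: inserts after position(s) 6: ovonamil
surface: ovonamil


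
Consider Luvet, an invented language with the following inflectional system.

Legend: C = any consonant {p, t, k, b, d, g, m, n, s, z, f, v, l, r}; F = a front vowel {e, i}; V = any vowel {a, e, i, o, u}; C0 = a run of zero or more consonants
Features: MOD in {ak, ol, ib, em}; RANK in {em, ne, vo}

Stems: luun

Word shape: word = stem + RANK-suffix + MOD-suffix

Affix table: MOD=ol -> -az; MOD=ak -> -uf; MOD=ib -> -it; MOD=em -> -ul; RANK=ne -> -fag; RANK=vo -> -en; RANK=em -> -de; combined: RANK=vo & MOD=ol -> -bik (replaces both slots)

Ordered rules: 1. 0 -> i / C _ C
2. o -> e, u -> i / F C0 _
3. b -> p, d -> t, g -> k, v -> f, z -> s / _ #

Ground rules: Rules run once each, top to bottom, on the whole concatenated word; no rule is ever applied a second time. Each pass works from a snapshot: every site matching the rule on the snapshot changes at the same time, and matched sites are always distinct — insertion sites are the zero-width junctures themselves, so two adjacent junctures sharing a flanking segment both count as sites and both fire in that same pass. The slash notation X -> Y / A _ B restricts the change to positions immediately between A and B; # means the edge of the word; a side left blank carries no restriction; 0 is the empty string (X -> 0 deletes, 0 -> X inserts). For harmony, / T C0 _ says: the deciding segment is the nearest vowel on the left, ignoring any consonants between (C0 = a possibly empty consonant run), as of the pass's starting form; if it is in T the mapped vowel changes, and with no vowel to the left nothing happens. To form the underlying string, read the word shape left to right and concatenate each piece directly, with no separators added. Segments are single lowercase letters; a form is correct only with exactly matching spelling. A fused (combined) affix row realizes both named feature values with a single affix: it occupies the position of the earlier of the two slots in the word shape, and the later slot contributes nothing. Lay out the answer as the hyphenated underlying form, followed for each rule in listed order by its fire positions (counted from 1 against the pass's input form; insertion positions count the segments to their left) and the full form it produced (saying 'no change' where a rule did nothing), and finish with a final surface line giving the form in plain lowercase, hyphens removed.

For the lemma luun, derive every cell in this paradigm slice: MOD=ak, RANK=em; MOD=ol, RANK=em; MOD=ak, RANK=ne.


cell MOD=ak, RANK=em:
underlying: luun-de-uf
1. 0 -> i / C _ C: inserts after position(s) 4: luunideuf
2. o -> e, u -> i / F C0 _: fires at position(s) 8: luunideif
3. b -> p, d -> t, g -> k, v -> f, z -> s / _ #: no change
surface: luunideif

cell MOD=ol, RANK=em:
underlying: luun-de-az
1. 0 -> i / C _ C: inserts after position(s) 4: luunideaz
2. o -> e, u -> i / F C0 _: no change
3. b -> p, d -> t, g -> k, v -> f, z -> s / _ #: fires at position(s) 9: luunideas
surface: luunideas

cell MOD=ak, RANK=ne:
underlying: luun-fag-uf
1. 0 -> i / C _ C: inserts after position(s) 4: luunifaguf
2. o -> e, u -> i / F C0 _: no change
3. b -> p, d -> t, g -> k, v -> f, z -> s / _ #: no change
surface: luunifaguf


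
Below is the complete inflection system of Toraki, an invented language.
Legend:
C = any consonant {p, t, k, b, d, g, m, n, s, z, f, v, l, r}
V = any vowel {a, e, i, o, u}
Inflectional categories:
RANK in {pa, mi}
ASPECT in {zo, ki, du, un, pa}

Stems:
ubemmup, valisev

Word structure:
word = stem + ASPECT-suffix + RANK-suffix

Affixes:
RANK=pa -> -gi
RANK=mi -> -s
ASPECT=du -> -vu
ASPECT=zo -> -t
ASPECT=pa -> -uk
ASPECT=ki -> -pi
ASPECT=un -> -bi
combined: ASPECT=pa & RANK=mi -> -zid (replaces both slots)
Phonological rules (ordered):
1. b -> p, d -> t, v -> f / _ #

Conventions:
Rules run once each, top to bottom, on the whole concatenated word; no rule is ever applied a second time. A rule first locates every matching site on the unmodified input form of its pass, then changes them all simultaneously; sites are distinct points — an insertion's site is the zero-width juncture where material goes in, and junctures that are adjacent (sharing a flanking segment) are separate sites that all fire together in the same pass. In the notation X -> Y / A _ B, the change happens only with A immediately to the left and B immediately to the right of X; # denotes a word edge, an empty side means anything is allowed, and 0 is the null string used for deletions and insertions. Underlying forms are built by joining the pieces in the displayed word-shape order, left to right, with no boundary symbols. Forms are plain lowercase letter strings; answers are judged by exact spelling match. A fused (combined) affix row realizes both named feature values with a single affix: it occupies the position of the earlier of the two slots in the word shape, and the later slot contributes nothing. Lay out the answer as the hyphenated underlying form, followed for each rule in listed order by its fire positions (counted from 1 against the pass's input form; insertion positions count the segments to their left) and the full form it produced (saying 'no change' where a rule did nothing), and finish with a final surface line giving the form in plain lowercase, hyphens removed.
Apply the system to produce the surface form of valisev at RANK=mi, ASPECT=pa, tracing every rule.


underlying: valisev-zid
1. b -> p, d -> t, v -> f / _ #: fires at position(s) 10: valisevzit
surface: valisevzit


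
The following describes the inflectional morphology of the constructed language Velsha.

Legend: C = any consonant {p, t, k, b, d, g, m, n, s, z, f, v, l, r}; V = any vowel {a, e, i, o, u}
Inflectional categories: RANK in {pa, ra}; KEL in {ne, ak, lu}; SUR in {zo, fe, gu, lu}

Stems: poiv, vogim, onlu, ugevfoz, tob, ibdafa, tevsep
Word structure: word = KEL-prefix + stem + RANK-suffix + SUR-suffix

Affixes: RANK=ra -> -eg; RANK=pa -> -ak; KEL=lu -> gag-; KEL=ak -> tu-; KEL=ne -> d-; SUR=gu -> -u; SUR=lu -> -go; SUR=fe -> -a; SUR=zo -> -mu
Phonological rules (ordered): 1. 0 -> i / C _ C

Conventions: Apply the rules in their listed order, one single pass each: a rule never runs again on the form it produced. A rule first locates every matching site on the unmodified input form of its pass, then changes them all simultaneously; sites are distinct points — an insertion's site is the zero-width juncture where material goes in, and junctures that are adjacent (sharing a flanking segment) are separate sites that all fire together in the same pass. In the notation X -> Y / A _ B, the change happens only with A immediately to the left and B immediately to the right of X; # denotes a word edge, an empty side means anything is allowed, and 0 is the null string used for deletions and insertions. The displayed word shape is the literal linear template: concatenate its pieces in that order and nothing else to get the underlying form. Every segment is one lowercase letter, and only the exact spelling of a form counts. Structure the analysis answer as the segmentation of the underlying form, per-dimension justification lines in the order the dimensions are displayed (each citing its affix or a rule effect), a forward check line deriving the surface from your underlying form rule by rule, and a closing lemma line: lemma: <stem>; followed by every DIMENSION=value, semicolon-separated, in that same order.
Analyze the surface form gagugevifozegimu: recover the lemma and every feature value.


underlying: gag-ugevfoz-eg-mu
RANK=ra - signalled by the affix -eg
KEL=lu - signalled by the affix gag-
SUR=zo - signalled by the affix -mu
check: gagugevfozegmu -> gagugevifozegimu
lemma: ugevfoz; RANK=ra; KEL=lu; SUR=zo


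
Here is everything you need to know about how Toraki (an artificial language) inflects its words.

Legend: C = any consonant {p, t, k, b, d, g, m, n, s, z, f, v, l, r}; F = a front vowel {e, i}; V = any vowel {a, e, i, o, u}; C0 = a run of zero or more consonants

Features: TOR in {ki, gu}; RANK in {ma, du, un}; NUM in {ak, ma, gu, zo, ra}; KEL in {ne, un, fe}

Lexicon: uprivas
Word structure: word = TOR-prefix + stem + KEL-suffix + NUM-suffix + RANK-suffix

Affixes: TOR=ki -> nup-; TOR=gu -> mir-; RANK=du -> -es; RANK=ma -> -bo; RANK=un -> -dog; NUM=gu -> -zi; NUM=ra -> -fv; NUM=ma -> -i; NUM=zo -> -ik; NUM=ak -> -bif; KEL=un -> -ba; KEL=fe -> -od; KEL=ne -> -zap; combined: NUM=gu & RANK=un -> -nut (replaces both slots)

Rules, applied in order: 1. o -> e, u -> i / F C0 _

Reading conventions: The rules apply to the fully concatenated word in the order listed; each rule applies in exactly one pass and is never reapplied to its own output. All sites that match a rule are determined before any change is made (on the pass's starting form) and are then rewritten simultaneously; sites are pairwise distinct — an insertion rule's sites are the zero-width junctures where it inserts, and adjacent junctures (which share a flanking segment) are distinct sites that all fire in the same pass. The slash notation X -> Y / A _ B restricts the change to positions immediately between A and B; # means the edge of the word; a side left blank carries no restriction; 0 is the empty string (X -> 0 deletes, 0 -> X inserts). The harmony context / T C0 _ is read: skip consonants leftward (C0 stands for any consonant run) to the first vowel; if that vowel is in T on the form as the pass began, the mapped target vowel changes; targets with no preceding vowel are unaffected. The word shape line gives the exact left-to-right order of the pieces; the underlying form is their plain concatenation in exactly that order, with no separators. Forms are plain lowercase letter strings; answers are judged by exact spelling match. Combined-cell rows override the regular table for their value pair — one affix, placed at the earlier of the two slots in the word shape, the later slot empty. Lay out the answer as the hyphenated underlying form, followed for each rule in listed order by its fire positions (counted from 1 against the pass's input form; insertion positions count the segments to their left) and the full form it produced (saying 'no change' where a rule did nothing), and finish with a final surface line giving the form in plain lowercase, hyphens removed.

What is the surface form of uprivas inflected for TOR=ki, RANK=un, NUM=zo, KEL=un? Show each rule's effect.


underlying: nup-uprivas-ba-ik-dog
1. o -> e, u -> i / F C0 _: fires at position(s) 16: nupuprivasbaikdeg
surface: nupuprivasbaikdeg


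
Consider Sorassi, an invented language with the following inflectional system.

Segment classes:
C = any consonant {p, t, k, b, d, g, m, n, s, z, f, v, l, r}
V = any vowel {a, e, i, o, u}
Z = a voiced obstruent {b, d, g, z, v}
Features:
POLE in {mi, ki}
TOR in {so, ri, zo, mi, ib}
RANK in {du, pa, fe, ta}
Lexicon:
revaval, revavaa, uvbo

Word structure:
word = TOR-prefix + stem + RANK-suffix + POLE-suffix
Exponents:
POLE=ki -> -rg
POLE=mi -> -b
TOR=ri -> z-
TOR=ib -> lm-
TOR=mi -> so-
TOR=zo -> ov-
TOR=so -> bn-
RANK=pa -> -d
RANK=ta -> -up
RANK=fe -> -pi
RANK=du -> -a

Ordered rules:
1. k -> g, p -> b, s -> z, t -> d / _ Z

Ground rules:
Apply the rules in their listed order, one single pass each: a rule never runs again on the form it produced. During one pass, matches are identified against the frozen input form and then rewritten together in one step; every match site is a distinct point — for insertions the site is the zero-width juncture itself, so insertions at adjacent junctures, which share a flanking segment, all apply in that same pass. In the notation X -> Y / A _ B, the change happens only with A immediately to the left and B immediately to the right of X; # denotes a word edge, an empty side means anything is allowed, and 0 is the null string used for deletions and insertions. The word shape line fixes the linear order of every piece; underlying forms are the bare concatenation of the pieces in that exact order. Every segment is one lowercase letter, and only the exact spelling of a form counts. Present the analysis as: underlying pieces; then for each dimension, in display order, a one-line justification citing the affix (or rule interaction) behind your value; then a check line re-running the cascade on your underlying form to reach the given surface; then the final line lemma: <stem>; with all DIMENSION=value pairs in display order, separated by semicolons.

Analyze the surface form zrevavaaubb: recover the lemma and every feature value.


underlying: z-revavaa-up-b
POLE=mi - signalled by the affix -b
TOR=ri - signalled by the affix z-
RANK=ta - signalled by the affix -up
check: zrevavaaupb -> zrevavaaubb
lemma: revavaa; POLE=mi; TOR=ri; RANK=ta


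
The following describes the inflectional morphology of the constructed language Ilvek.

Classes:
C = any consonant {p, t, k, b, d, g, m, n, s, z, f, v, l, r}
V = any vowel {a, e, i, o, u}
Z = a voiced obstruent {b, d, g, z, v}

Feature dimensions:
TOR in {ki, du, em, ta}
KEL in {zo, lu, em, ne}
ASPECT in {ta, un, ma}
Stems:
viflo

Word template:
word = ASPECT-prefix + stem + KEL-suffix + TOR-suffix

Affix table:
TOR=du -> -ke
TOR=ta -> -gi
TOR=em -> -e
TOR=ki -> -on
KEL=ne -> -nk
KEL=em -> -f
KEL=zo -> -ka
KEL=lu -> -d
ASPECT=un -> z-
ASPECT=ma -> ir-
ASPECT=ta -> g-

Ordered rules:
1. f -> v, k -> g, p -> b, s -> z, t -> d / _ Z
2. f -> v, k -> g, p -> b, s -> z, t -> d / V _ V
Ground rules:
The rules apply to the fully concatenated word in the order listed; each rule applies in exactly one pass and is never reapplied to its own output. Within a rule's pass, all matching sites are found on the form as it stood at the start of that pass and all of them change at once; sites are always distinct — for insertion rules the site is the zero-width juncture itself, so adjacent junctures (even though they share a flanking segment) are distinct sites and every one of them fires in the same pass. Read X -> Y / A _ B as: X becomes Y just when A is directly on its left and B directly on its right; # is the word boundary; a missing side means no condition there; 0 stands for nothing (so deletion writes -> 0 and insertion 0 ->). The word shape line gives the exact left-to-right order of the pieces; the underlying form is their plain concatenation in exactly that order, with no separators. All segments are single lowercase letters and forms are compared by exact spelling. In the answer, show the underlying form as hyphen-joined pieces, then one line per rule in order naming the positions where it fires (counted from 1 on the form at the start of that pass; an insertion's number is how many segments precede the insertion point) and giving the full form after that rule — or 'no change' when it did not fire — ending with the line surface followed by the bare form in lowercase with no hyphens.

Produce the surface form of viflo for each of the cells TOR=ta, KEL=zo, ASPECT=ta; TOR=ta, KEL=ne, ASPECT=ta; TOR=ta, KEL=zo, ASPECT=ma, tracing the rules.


cell TOR=ta, KEL=zo, ASPECT=ta:
underlying: g-viflo-ka-gi
1. f -> v, k -> g, p -> b, s -> z, t -> d / _ Z: no change
2. f -> v, k -> g, p -> b, s -> z, t -> d / V _ V: fires at position(s) 7: gviflogagi
surface: gviflogagi

cell TOR=ta, KEL=ne, ASPECT=ta:
underlying: g-viflo-nk-gi
1. f -> v, k -> g, p -> b, s -> z, t -> d / _ Z: fires at position(s) 8: gviflonggi
2. f -> v, k -> g, p -> b, s -> z, t -> d / V _ V: no change
surface: gviflonggi

cell TOR=ta, KEL=zo, ASPECT=ma:
underlying: ir-viflo-ka-gi
1. f -> v, k -> g, p -> b, s -> z, t -> d / _ Z: no change
2. f -> v, k -> g, p -> b, s -> z, t -> d / V _ V: fires at position(s) 8: irviflogagi
surface: irviflogagi


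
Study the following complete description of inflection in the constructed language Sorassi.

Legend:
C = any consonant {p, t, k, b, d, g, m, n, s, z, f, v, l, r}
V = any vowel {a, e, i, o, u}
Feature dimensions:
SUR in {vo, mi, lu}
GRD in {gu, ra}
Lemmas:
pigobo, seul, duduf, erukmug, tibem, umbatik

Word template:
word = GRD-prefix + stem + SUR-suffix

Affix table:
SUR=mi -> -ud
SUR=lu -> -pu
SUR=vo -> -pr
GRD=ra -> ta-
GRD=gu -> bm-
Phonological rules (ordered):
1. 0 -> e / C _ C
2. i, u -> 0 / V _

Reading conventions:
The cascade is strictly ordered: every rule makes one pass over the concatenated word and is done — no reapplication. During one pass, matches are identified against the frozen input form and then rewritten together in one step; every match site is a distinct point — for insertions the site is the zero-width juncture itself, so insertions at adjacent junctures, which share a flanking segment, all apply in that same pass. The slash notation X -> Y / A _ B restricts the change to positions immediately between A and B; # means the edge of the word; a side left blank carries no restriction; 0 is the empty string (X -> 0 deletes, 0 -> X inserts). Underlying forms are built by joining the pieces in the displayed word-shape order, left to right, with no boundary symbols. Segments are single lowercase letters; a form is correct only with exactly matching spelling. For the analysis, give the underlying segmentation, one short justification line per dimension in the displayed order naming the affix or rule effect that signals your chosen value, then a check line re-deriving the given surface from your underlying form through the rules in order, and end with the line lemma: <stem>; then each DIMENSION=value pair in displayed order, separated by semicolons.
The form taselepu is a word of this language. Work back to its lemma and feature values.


underlying: ta-seul-pu
SUR=lu - signalled by the affix -pu
GRD=ra - signalled by the affix ta-
check: taseulpu -> taseulepu -> taselepu
lemma: seul; SUR=lu; GRD=ra


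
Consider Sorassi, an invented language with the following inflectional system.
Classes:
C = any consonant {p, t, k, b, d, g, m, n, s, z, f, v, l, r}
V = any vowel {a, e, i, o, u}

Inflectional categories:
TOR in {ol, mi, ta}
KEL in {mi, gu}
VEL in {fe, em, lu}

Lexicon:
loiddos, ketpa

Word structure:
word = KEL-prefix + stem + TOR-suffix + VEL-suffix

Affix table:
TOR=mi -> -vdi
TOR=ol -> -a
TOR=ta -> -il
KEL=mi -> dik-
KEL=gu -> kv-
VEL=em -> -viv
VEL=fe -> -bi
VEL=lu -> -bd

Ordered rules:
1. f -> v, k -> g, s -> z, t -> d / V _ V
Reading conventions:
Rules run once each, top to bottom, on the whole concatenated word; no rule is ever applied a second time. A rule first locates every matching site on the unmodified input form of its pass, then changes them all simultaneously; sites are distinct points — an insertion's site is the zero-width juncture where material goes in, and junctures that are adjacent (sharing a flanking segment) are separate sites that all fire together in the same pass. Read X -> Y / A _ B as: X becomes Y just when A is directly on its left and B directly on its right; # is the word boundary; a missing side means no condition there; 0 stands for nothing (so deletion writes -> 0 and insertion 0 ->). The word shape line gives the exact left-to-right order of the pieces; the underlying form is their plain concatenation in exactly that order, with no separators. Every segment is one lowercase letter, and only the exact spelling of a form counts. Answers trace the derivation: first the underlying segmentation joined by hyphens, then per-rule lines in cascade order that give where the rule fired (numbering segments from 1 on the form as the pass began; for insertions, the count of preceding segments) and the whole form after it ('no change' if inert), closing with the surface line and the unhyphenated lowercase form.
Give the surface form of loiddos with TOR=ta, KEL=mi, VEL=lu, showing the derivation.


underlying: dik-loiddos-il-bd
1. f -> v, k -> g, s -> z, t -> d / V _ V: fires at position(s) 10: dikloiddozilbd
surface: dikloiddozilbd


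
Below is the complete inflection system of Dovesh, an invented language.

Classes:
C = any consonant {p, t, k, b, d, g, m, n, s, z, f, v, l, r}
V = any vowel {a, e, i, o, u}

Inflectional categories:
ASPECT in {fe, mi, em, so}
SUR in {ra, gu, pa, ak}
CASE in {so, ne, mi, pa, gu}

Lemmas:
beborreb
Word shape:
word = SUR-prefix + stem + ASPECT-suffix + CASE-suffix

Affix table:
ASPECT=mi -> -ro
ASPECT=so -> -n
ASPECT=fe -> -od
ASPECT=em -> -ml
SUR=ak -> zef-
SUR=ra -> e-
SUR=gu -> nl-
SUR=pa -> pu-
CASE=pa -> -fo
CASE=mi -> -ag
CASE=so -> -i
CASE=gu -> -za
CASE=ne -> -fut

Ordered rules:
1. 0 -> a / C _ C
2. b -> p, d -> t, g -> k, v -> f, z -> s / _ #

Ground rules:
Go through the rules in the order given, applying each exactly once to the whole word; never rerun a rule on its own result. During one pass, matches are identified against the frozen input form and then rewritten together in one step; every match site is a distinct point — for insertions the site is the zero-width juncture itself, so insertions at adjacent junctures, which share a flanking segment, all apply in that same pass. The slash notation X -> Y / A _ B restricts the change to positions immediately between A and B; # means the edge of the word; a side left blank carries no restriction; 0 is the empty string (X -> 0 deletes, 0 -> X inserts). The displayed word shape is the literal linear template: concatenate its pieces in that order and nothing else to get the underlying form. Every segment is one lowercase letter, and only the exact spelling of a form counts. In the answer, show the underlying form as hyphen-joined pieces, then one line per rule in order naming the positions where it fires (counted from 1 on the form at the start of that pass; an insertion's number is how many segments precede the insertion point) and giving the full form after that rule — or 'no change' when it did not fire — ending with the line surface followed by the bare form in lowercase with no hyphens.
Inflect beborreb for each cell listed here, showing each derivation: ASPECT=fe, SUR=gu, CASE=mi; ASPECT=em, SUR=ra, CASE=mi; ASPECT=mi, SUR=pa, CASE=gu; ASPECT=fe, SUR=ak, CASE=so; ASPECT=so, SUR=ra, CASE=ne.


cell ASPECT=fe, SUR=gu, CASE=mi:
underlying: nl-beborreb-od-ag
1. 0 -> a / C _ C: inserts after position(s) 1, 2, 7: nalabeborarebodag
2. b -> p, d -> t, g -> k, v -> f, z -> s / _ #: fires at position(s) 17: nalabeborarebodak
surface: nalabeborarebodak

cell ASPECT=em, SUR=ra, CASE=mi:
underlying: e-beborreb-ml-ag
1. 0 -> a / C _ C: inserts after position(s) 6, 9, 10: ebeborarebamalag
2. b -> p, d -> t, g -> k, v -> f, z -> s / _ #: fires at position(s) 16: ebeborarebamalak
surface: ebeborarebamalak

cell ASPECT=mi, SUR=pa, CASE=gu:
underlying: pu-beborreb-ro-za
1. 0 -> a / C _ C: inserts after position(s) 7, 10: pubeborarebaroza
2. b -> p, d -> t, g -> k, v -> f, z -> s / _ #: no change
surface: pubeborarebaroza

cell ASPECT=fe, SUR=ak, CASE=so:
underlying: zef-beborreb-od-i
1. 0 -> a / C _ C: inserts after position(s) 3, 8: zefabeborarebodi
2. b -> p, d -> t, g -> k, v -> f, z -> s / _ #: no change
surface: zefabeborarebodi

cell ASPECT=so, SUR=ra, CASE=ne:
underlying: e-beborreb-n-fut
1. 0 -> a / C _ C: inserts after position(s) 6, 9, 10: ebeborarebanafut
2. b -> p, d -> t, g -> k, v -> f, z -> s / _ #: no change
surface: ebeborarebanafut


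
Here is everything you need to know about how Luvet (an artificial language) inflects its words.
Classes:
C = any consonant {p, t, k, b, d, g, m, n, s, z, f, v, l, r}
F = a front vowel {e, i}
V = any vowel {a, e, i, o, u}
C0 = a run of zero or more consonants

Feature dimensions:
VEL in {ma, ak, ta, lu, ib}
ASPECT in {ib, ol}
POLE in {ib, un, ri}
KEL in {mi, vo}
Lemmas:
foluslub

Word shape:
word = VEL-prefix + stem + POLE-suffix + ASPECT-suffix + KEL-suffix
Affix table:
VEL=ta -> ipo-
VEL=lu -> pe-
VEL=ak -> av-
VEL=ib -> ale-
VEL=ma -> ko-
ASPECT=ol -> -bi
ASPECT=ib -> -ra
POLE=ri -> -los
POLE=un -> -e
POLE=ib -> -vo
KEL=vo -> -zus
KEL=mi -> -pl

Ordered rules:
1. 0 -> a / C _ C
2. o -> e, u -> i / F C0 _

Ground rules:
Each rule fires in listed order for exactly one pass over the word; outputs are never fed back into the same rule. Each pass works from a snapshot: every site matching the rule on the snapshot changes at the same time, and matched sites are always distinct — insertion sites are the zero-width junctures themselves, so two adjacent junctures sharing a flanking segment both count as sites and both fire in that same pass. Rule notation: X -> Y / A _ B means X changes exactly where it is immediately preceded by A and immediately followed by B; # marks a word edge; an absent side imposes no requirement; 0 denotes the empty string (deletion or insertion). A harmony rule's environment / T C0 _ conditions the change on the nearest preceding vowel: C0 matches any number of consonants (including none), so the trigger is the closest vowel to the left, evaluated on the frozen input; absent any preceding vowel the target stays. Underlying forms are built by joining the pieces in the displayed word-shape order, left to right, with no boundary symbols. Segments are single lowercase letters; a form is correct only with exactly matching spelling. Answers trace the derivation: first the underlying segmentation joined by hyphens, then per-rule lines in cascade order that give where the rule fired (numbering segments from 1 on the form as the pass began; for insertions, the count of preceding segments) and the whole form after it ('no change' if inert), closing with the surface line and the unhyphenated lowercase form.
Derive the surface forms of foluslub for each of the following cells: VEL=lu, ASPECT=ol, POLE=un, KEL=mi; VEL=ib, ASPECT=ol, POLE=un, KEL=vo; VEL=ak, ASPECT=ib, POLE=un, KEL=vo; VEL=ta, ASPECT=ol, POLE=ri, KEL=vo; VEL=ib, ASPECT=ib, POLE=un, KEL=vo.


cell VEL=lu, ASPECT=ol, POLE=un, KEL=mi:
underlying: pe-foluslub-e-bi-pl
1. 0 -> a / C _ C: inserts after position(s) 7, 14: pefolusalubebipal
2. o -> e, u -> i / F C0 _: fires at position(s) 4: pefelusalubebipal
surface: pefelusalubebipal

cell VEL=ib, ASPECT=ol, POLE=un, KEL=vo:
underlying: ale-foluslub-e-bi-zus
1. 0 -> a / C _ C: inserts after position(s) 8: alefolusalubebizus
2. o -> e, u -> i / F C0 _: fires at position(s) 5, 17: alefelusalubebizis
surface: alefelusalubebizis

cell VEL=ak, ASPECT=ib, POLE=un, KEL=vo:
underlying: av-foluslub-e-ra-zus
1. 0 -> a / C _ C: inserts after position(s) 2, 7: avafolusaluberazus
2. o -> e, u -> i / F C0 _: no change
surface: avafolusaluberazus

cell VEL=ta, ASPECT=ol, POLE=ri, KEL=vo:
underlying: ipo-foluslub-los-bi-zus
1. 0 -> a / C _ C: inserts after position(s) 8, 11, 14: ipofolusalubalosabizus
2. o -> e, u -> i / F C0 _: fires at position(s) 3, 21: ipefolusalubalosabizis
surface: ipefolusalubalosabizis

cell VEL=ib, ASPECT=ib, POLE=un, KEL=vo:
underlying: ale-foluslub-e-ra-zus
1. 0 -> a / C _ C: inserts after position(s) 8: alefolusaluberazus
2. o -> e, u -> i / F C0 _: fires at position(s) 5: alefelusaluberazus
surface: alefelusaluberazus


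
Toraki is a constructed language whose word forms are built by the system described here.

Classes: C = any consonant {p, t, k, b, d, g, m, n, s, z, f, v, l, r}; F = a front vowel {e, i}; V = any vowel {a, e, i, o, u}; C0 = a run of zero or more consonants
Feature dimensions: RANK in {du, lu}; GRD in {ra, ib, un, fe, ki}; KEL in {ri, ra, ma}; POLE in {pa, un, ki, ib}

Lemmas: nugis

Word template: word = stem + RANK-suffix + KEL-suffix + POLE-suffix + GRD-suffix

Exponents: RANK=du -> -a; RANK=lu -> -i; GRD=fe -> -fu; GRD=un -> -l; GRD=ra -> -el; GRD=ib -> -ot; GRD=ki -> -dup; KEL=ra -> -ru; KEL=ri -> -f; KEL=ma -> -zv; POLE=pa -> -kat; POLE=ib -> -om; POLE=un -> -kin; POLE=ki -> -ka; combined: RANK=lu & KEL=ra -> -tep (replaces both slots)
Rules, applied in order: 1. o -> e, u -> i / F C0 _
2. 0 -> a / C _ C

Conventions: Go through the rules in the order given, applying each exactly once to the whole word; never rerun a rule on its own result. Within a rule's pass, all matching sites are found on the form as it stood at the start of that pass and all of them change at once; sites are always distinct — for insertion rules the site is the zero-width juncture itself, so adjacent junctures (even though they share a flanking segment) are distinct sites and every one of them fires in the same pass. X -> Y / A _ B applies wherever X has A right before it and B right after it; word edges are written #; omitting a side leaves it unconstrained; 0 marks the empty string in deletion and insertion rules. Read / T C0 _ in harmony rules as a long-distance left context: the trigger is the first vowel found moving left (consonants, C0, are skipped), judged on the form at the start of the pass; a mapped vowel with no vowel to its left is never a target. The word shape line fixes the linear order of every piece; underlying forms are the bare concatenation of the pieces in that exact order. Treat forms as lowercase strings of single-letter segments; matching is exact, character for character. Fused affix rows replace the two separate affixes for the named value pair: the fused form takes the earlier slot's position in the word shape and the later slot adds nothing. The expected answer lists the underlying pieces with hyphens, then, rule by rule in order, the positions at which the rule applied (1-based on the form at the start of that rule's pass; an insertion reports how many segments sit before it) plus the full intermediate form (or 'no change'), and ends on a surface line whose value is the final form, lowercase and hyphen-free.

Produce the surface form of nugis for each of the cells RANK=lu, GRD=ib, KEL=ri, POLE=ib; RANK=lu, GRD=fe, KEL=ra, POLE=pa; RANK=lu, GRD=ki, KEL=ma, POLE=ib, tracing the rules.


cell RANK=lu, GRD=ib, KEL=ri, POLE=ib:
underlying: nugis-i-f-om-ot
1. o -> e, u -> i / F C0 _: fires at position(s) 8: nugisifemot
2. 0 -> a / C _ C: no change
surface: nugisifemot

cell RANK=lu, GRD=fe, KEL=ra, POLE=pa:
underlying: nugis-tep-kat-fu
1. o -> e, u -> i / F C0 _: no change
2. 0 -> a / C _ C: inserts after position(s) 5, 8, 11: nugisatepakatafu
surface: nugisatepakatafu

cell RANK=lu, GRD=ki, KEL=ma, POLE=ib:
underlying: nugis-i-zv-om-dup
1. o -> e, u -> i / F C0 _: fires at position(s) 9: nugisizvemdup
2. 0 -> a / C _ C: inserts after position(s) 7, 10: nugisizavemadup
surface: nugisizavemadup


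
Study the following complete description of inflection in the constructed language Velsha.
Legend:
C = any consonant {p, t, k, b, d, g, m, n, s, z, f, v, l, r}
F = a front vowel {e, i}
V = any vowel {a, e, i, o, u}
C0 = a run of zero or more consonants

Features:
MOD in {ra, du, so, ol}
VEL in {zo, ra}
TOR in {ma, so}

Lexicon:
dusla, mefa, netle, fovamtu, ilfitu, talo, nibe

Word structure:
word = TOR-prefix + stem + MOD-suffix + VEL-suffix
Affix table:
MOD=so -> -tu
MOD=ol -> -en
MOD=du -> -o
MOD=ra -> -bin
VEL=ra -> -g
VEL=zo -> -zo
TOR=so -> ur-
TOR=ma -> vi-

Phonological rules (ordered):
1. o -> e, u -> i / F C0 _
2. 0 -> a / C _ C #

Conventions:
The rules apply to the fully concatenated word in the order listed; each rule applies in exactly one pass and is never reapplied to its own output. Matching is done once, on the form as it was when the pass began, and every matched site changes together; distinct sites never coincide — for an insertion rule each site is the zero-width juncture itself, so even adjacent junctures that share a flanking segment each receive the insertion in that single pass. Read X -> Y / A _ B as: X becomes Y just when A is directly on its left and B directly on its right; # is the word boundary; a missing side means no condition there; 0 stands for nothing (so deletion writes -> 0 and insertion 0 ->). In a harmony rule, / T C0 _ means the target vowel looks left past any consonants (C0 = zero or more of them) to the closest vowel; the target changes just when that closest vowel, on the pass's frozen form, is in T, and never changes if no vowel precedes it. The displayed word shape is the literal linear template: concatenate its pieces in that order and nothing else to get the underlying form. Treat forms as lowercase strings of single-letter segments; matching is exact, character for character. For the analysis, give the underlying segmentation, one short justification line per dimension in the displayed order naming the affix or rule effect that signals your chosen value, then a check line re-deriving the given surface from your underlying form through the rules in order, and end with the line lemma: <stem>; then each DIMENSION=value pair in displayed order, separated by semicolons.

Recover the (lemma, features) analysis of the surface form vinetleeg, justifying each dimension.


underlying: vi-netle-o-g
MOD=du - signalled by the affix -o
VEL=ra - signalled by the affix -g
TOR=ma - signalled by the affix vi-
check: vinetleog -> vinetleeg -> vinetleeg
lemma: netle; MOD=du; VEL=ra; TOR=ma
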